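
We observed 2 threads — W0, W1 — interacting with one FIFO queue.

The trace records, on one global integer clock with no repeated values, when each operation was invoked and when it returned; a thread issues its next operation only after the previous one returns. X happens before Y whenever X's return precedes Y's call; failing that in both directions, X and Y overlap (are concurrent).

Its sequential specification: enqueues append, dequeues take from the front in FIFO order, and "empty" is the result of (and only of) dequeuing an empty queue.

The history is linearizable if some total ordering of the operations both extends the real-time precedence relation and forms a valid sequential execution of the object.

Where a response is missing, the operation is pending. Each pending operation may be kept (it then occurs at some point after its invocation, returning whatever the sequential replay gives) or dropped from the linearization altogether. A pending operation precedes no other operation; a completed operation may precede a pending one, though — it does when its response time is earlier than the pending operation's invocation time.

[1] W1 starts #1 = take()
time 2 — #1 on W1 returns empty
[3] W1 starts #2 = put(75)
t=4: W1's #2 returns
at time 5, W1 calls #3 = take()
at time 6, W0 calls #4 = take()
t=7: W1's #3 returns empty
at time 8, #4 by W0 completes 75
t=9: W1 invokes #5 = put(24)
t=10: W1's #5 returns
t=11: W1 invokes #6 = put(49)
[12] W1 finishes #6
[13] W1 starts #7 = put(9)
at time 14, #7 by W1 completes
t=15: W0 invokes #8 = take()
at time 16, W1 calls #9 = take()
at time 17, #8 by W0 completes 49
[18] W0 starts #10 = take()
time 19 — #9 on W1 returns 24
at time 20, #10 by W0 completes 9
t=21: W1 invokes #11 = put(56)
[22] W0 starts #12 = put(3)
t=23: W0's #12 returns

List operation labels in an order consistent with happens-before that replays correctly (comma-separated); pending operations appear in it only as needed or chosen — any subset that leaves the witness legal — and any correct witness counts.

1. #1 take() → empty, leaving queue <>
2. #2 put(75), leaving queue <75>
3. #4 take() → 75, leaving queue <>
4. #3 take() → empty, leaving queue <>
5. #5 put(24), leaving queue <24>
6. #6 put(49), leaving queue <24,49>
7. #7 put(9), leaving queue <24,49,9>
8. #9 take() → 24, leaving queue <49,9>
9. #8 take() → 49, leaving queue <9>
10. #10 take() → 9, leaving queue <>
11. #11 put(56) (pending, included), leaving queue <56>
12. #12 put(3), leaving queue <56,3>

#1, #2, #4, #3, #5, #6, #7, #9, #8, #10, #11, #12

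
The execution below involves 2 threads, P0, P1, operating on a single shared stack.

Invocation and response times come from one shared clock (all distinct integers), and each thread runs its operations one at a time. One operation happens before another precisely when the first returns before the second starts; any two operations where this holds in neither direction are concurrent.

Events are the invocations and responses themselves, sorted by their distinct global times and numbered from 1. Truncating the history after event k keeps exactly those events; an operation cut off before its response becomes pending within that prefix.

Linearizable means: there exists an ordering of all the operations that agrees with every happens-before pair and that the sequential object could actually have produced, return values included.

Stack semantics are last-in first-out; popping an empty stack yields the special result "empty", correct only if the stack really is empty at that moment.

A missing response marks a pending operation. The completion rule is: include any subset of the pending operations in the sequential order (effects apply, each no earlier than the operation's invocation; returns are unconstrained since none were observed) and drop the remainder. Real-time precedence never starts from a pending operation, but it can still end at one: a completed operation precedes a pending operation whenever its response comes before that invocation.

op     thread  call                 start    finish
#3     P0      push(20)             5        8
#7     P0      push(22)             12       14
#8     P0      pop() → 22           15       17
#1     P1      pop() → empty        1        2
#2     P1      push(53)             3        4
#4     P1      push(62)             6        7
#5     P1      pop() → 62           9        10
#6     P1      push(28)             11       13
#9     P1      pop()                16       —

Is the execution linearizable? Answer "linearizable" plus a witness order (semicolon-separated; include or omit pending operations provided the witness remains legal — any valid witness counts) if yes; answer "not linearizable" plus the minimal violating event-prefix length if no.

step 1: #1 pop() → empty — stack <>
step 2: #2 push(53) — stack <53>
step 3: #3 push(20) — stack <53,20>
step 4: #4 push(62) — stack <53,20,62>
step 5: #5 pop() → 62 — stack <53,20>
step 6: #6 push(28) — stack <53,20,28>
step 7: #7 push(22) — stack <53,20,28,22>
step 8: #8 pop() → 22 — stack <53,20,28>

linearizable — witness: #1; #2; #3; #4; #5; #6; #7; #8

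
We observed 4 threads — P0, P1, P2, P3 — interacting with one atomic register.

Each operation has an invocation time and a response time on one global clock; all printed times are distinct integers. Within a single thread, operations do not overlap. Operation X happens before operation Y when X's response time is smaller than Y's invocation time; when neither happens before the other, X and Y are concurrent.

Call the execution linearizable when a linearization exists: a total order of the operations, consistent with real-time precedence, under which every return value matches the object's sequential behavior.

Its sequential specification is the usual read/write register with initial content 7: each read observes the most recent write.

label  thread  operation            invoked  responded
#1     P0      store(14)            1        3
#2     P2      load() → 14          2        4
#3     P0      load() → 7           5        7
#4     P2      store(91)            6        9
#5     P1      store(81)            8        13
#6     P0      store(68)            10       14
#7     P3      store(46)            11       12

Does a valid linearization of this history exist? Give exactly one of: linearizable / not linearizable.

events 1..6 are fine; event 7 — the response of #3 at time 7 — makes the prefix non-linearizable
2 orders of the 3 completed atomic register ops respect real time; none is legal
include/drop combinations of the 1 pending operation (#4) were all tried; none helps
for example #1, #2, #3 (pending dropped) fails at step 3: #3 load() → 7 is not legal there
for example #2, #1, #3 (pending dropped) fails at step 1: #2 load() → 14 is not legal there

not linearizable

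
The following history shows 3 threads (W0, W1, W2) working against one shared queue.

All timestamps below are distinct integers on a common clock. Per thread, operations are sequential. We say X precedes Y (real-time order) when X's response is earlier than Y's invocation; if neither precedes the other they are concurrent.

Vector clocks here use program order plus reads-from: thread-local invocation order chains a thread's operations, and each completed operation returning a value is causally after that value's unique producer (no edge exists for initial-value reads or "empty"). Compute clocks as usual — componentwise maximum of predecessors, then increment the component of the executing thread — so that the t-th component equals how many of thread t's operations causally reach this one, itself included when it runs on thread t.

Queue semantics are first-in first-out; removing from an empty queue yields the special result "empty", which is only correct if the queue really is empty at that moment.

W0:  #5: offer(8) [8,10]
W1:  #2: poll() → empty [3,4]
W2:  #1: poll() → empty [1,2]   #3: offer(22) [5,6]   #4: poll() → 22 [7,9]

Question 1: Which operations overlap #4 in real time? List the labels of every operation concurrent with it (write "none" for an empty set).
concurrent with #4 ([7,9]): every op whose interval crosses 7..9
#1 [1,2]: before
#2 [3,4]: before
#3 [5,6]: before
#5 [8,10]: concurrent

#5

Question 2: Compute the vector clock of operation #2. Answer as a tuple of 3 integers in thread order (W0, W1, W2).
VC(#1, invoked at 1): no causal predecessors; +1 on W2 → (0, 0, 1)
VC(#2, invoked at 3): no causal predecessors; +1 on W1 → (0, 1, 0)
VC(#5, invoked at 8): no causal predecessors; +1 on W0 → (1, 0, 0)
#3 (invocation 5): componentwise max over VC(#1)=(0, 0, 1), +1 at W2, giving (0, 0, 2)
#4 (invocation 7): componentwise max over VC(#3)=(0, 0, 2), +1 at W2, giving (0, 0, 3)
target: VC(#2) = (0, 1, 0)

(0, 1, 0)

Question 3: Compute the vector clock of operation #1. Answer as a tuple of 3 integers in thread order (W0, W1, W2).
root op #1, invoked 1: fresh clock plus W2's own tick → (0, 0, 1)
root op #2, invoked 3: fresh clock plus W1's own tick → (0, 1, 0)
root op #5, invoked 8: fresh clock plus W0's own tick → (1, 0, 0)
merge at #3 (invoked 5): VC(#1)=(0, 0, 1), own-thread bump on W2 → (0, 0, 2)
merge at #4 (invoked 7): VC(#3)=(0, 0, 2), own-thread bump on W2 → (0, 0, 3)
target: VC(#1) = (0, 0, 1)

(0, 0, 1)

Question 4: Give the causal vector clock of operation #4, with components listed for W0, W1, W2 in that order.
#1 (invocation 1): nothing precedes it; W2's component alone gives (0, 0, 1)
#2 (invocation 3): nothing precedes it; W1's component alone gives (0, 1, 0)
#5 (invocation 8): nothing precedes it; W0's component alone gives (1, 0, 0)
invoked at 5, #3 merges VC(#1)=(0, 0, 1) and bumps W2's slot → (0, 0, 2)
invoked at 7, #4 merges VC(#3)=(0, 0, 2) and bumps W2's slot → (0, 0, 3)
target: VC(#4) = (0, 0, 3)

(0, 0, 3)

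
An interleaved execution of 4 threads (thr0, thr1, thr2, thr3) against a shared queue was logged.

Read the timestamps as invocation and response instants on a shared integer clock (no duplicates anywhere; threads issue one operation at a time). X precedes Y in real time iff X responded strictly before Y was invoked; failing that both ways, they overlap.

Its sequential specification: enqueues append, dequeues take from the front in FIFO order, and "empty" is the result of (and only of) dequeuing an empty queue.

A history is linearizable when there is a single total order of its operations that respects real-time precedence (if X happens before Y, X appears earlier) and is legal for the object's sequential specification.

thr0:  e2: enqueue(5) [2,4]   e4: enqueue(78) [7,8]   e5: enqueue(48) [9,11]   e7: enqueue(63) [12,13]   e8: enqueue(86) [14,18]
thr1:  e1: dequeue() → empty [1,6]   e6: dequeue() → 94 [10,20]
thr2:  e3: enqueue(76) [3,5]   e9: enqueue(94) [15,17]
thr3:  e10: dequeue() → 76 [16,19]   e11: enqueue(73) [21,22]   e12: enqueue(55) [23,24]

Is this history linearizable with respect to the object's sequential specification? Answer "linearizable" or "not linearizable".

already the first 20 events (up to e6's response at time 20) admit no linearization; the first 19 still do
no legal order exists: 216 real-time-consistent candidates over 10 completed queue operations, all rejected
one such order, e1, e2, e3, e4, e5, e6, e7, e8, e9, e10, breaks at step 6 where e6 dequeue() → 94 is illegal
one such order, e1, e2, e3, e4, e5, e6, e7, e8, e10, e9, breaks at step 6 where e6 dequeue() → 94 is illegal

not linearizable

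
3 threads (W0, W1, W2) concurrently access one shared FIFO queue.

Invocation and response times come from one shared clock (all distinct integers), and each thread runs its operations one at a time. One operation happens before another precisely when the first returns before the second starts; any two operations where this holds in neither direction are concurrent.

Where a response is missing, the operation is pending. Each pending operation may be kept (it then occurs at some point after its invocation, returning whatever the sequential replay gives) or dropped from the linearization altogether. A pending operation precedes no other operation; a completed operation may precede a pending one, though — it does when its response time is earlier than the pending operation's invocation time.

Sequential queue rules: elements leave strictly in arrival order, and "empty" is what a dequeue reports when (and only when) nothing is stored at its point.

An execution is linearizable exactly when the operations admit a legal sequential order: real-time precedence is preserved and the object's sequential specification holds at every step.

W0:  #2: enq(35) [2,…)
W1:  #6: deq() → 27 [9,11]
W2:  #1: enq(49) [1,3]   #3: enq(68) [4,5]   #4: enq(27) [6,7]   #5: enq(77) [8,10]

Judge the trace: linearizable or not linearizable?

through event 10 a valid linearization exists; event 11 (#6 responding at time 11) ends that
all 2 real-time-respecting orders fail — 5 completed FIFO queue operations, no legal replay
no escape via the 1 pending operation (#2): every completion choice fails
take #1, #3, #4, #5, #6 (pending dropped): step 5 already fails, because #6 deq() → 27 cannot occur there
take #1, #3, #4, #6, #5 (pending dropped): step 4 already fails, because #6 deq() → 27 cannot occur there

not linearizable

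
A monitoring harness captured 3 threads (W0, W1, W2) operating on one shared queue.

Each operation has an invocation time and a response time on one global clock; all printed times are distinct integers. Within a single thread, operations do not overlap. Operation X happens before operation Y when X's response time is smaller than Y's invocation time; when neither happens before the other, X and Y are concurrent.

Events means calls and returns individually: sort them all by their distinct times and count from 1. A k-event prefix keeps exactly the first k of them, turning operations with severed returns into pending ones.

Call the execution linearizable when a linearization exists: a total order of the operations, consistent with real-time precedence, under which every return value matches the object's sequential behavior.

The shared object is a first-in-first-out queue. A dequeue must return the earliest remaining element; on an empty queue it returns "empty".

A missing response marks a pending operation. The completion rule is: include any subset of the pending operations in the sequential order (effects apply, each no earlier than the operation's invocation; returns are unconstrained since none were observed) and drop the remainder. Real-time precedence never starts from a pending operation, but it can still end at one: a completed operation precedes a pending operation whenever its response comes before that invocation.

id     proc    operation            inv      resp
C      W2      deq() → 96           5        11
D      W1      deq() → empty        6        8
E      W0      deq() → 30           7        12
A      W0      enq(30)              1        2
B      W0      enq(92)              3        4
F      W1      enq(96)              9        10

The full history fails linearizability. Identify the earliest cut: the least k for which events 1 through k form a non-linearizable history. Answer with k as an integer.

11

one valid order for events 1..10 is A, B, C, E, D, F:
step 1: A enq(30) — queue <30>
step 2: B enq(92) — queue <30,92>
step 3: C deq() (pending, included) — queue <92>
step 4: E deq() (pending, included) — queue <>
step 5: D deq() → empty — queue <>
step 6: F enq(96) — queue <96>
event 11 — C's response, time 11 — after it, nothing linearizes
including or dropping the 1 pending operation (E) in any combination fails
sample order A, B, C, D, F (pending dropped) stalls at step 3 — C deq() → 96 has no legal effect
sample order A, B, D, C, F (pending dropped) stalls at step 3 — D deq() → empty has no legal effect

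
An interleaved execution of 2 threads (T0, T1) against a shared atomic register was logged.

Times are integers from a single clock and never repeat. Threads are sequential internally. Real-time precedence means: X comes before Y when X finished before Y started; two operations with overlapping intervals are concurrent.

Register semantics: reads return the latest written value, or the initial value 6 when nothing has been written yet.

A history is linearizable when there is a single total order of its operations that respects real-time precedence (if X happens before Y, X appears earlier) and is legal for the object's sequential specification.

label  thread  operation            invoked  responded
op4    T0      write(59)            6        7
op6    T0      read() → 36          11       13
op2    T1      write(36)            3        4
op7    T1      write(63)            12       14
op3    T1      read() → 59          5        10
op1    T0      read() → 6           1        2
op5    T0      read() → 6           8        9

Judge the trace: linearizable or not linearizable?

already the first 9 events (up to op5's response at time 9) admit no linearization; the first 8 still do
the completed operations (4 total) allow one real-time order; the atomic register replay rejects it
include/drop combinations of the 1 pending operation (op3) were all tried; none helps
take op1, op2, op4, op5 (pending dropped): step 4 already fails, because op5 read() → 6 cannot occur there

not linearizable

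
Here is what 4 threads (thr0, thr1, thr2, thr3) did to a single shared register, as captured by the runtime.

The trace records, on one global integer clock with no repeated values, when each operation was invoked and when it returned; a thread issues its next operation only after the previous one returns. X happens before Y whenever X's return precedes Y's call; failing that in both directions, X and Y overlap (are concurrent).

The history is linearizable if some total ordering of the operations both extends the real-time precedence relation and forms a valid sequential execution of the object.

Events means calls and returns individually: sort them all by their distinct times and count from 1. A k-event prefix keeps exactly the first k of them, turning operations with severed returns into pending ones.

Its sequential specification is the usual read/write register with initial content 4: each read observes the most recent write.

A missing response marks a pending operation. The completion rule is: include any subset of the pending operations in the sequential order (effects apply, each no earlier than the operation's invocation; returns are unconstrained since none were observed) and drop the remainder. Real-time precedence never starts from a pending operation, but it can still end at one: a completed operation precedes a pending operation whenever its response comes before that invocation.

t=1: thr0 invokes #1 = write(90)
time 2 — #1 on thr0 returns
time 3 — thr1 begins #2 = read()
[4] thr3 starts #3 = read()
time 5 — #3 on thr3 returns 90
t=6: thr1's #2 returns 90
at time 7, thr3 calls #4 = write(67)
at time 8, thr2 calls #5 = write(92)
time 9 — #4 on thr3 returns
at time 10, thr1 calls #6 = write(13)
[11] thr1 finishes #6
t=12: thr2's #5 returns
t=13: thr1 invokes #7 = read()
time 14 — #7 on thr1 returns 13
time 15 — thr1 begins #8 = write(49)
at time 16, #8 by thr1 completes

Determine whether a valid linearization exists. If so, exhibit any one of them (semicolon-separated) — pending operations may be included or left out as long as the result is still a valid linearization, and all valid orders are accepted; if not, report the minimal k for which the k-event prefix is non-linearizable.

linearizable — witness: #1; #2; #3; #4; #5; #6; #7; #8

step 1: #1 write(90) — value 90
step 2: #2 read() → 90 — value 90
step 3: #3 read() → 90 — value 90
step 4: #4 write(67) — value 67
step 5: #5 write(92) — value 92
step 6: #6 write(13) — value 13
step 7: #7 read() → 13 — value 13
step 8: #8 write(49) — value 49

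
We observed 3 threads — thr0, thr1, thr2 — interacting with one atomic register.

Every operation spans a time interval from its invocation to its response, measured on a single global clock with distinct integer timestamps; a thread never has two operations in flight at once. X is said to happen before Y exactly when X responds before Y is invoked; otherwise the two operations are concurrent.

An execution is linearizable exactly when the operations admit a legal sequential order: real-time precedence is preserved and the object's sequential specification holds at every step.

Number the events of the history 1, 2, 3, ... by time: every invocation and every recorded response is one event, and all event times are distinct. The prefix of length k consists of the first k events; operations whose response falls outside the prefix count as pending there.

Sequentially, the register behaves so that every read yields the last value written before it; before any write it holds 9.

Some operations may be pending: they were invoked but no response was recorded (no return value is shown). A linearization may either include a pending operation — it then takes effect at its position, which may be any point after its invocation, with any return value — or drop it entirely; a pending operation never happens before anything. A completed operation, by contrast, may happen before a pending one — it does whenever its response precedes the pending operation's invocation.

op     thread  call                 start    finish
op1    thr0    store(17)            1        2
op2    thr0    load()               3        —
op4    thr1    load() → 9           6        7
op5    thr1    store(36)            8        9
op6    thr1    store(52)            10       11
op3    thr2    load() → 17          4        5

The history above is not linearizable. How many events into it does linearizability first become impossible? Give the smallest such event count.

events 1..6 are linearizable, e.g. via op1, op2, op3:
after step 1 (op1 store(17)): value 17
after step 2 (op2 load() (pending, included)): value 17
after step 3 (op3 load() → 17): value 17
with event 7 included (op4 responding at time 7), all real-time-consistent orders fail
no escape via the 1 pending operation (op2): every completion choice fails
e.g. op1, op3, op4 (pending dropped): illegal at step 3, since op4 load() → 9 cannot apply there

7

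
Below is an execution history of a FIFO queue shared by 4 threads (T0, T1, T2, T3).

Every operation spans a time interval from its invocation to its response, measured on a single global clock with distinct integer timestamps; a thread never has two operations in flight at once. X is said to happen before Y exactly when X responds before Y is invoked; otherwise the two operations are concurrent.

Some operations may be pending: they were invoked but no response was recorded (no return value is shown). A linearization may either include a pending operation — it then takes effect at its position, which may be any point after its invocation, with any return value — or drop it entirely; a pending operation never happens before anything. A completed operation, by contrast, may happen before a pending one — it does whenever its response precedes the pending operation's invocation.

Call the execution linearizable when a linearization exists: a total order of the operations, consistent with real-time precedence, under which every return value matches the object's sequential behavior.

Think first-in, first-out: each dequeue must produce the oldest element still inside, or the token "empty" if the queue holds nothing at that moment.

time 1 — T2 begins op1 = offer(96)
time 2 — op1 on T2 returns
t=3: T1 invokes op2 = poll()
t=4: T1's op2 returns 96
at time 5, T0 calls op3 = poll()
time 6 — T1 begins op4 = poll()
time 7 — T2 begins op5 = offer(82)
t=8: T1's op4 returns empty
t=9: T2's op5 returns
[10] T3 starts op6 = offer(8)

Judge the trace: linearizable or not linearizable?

linearizable

witness order: op1, op2, op3, op4, op5
after step 1 (op1 offer(96)): queue <96>
after step 2 (op2 poll() → 96): queue <>
after step 3 (op3 poll() (pending, included)): queue <>
after step 4 (op4 poll() → empty): queue <>
after step 5 (op5 offer(82)): queue <82>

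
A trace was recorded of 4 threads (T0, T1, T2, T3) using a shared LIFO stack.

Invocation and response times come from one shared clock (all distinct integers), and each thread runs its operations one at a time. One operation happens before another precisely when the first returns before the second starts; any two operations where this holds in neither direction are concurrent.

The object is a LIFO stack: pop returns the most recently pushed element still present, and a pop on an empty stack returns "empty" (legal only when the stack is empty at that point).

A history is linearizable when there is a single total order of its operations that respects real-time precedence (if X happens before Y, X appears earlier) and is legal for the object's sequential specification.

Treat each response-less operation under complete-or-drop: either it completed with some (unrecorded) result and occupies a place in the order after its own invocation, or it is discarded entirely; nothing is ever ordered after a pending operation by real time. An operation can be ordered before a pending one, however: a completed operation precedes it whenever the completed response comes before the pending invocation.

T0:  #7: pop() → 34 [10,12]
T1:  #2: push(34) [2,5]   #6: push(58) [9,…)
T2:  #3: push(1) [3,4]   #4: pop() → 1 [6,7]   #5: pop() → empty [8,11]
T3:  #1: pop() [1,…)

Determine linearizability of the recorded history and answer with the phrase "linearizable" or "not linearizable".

linearizable

a witness: #1, #2, #3, #4, #7, #5
1. #1 pop() (pending, included), leaving stack <>
2. #2 push(34), leaving stack <34>
3. #3 push(1), leaving stack <34,1>
4. #4 pop() → 1, leaving stack <34>
5. #7 pop() → 34, leaving stack <>
6. #5 pop() → empty, leaving stack <>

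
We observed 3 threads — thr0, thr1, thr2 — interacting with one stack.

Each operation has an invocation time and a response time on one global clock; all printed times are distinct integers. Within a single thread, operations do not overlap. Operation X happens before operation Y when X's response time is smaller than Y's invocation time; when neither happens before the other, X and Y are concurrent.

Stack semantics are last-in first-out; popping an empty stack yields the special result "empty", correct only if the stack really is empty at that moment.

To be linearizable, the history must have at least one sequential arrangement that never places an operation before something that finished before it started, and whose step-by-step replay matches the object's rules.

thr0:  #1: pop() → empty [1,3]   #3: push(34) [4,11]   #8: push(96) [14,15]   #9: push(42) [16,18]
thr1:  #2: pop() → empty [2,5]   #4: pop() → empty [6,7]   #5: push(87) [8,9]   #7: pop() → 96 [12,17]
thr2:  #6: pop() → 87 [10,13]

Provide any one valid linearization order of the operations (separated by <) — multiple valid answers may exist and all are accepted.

#1 < #2 < #4 < #3 < #5 < #6 < #8 < #7 < #9

1. #1 pop() → empty, leaving stack <>
2. #2 pop() → empty, leaving stack <>
3. #4 pop() → empty, leaving stack <>
4. #3 push(34), leaving stack <34>
5. #5 push(87), leaving stack <34,87>
6. #6 pop() → 87, leaving stack <34>
7. #8 push(96), leaving stack <34,96>
8. #7 pop() → 96, leaving stack <34>
9. #9 push(42), leaving stack <34,42>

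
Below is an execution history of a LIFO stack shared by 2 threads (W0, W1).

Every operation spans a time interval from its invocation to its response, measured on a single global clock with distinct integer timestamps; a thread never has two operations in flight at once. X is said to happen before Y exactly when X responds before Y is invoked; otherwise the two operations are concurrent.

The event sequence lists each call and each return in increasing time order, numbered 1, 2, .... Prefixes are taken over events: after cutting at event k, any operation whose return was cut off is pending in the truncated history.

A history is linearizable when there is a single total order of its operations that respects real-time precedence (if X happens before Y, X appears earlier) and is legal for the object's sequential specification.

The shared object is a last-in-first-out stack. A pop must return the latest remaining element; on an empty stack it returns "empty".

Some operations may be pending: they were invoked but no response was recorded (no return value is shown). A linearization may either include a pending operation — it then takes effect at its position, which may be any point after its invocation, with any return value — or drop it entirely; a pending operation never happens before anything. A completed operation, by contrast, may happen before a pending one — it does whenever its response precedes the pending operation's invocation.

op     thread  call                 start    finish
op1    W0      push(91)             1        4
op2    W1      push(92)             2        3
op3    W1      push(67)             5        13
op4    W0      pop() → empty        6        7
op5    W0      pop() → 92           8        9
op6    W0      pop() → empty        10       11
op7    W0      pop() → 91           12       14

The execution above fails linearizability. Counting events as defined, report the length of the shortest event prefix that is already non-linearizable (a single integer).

one valid order for events 1..6 is op1, op2:
step 1: op1 push(91) — stack <91>
step 2: op2 push(92) — stack <91,92>
with event 7 included (op4 responding at time 7), all real-time-consistent orders fail
no completion choice of the 1 pending operation (op3) rescues it — every subset was tried
for example op1, op2, op4 (pending dropped) fails at step 3: op4 pop() → empty is not legal there
for example op2, op1, op4 (pending dropped) fails at step 3: op4 pop() → empty is not legal there

7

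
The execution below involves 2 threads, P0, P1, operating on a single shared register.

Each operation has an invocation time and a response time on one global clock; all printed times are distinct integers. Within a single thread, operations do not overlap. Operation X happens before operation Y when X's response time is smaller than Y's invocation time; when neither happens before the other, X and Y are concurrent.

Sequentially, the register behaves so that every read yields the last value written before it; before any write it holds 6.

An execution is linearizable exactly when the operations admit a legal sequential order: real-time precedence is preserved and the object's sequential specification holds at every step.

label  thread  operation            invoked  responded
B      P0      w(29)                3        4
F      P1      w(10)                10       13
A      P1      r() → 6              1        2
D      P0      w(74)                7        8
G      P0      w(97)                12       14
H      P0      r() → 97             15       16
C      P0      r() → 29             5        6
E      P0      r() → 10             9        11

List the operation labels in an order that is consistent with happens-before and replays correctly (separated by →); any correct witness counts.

A → B → C → D → F → E → G → H

step 1: A r() → 6 — value 6
step 2: B w(29) — value 29
step 3: C r() → 29 — value 29
step 4: D w(74) — value 74
step 5: F w(10) — value 10
step 6: E r() → 10 — value 10
step 7: G w(97) — value 97
step 8: H r() → 97 — value 97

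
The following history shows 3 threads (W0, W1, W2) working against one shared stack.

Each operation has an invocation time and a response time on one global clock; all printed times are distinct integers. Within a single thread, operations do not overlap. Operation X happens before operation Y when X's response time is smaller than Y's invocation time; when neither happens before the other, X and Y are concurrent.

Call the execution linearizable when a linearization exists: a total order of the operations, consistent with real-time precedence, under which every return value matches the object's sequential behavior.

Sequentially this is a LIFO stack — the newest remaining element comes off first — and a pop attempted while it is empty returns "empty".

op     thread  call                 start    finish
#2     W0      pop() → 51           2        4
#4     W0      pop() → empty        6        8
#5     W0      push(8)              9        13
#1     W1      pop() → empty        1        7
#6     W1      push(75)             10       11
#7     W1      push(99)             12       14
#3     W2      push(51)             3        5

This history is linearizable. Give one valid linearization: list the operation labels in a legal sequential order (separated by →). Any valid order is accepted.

#1 → #3 → #2 → #4 → #5 → #6 → #7

step 1: #1 pop() → empty — stack <>
step 2: #3 push(51) — stack <51>
step 3: #2 pop() → 51 — stack <>
step 4: #4 pop() → empty — stack <>
step 5: #5 push(8) — stack <8>
step 6: #6 push(75) — stack <8,75>
step 7: #7 push(99) — stack <8,75,99>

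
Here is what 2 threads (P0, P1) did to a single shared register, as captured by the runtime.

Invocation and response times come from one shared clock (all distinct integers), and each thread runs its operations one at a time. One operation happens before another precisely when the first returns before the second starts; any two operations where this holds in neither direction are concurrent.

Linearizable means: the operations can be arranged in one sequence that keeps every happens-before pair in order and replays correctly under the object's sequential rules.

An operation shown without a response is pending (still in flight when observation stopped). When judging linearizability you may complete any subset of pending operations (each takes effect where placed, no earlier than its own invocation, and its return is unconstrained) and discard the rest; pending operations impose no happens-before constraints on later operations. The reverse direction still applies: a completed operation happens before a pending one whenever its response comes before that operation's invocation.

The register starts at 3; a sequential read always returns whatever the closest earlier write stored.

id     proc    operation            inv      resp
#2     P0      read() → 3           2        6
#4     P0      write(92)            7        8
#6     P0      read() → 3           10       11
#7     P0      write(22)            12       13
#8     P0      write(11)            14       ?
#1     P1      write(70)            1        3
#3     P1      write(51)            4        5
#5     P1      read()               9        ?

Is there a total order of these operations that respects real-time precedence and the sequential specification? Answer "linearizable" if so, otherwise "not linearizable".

not linearizable

cut after 10 events: linearizable; cut after 11 events (#6 responds, time 11): not linearizable
no legal order exists: 3 real-time-consistent candidates over 5 completed register operations, all rejected
no completion choice of the 1 pending operation (#5) rescues it — every subset was tried
e.g. #1, #2, #3, #4, #6 (pending dropped): illegal at step 2, since #2 read() → 3 cannot apply there
e.g. #1, #3, #2, #4, #6 (pending dropped): illegal at step 3, since #2 read() → 3 cannot apply there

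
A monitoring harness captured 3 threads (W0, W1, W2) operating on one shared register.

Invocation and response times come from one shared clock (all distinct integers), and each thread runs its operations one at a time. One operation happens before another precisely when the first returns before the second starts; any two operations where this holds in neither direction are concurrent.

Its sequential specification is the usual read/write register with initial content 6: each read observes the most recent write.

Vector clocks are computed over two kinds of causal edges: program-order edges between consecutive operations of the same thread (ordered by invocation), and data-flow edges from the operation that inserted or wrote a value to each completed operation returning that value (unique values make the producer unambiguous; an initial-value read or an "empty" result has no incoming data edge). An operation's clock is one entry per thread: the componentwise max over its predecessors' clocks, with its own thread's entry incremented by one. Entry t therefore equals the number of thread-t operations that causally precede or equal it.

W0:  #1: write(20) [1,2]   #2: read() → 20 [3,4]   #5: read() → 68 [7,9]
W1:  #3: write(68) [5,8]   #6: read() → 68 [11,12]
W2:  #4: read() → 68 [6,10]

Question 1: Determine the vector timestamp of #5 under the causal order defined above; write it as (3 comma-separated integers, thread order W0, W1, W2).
root op #3, invoked 5: fresh clock plus W1's own tick → (0, 1, 0)
root op #1, invoked 1: fresh clock plus W0's own tick → (1, 0, 0)
#4, invoked 6, takes VC(#3)=(0, 1, 0) under max, adds 1 for W2 → (0, 1, 1)
#6, invoked 11, takes VC(#3)=(0, 1, 0) under max, adds 1 for W1 → (0, 2, 0)
#2, invoked 3, takes VC(#1)=(1, 0, 0) under max, adds 1 for W0 → (2, 0, 0)
#5, invoked 7, takes VC(#2)=(2, 0, 0), VC(#3)=(0, 1, 0) under max, adds 1 for W0 → (3, 1, 0)
target: VC(#5) = (3, 1, 0)

(3, 1, 0)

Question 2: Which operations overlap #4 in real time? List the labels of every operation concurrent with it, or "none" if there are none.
#4 spans [6,10]: anything still running between times 6 and 10 counts as concurrent
#1 [1,2]: before
#2 [3,4]: before
#3 [5,8]: concurrent
#5 [7,9]: concurrent
#6 [11,12]: after

#3, #5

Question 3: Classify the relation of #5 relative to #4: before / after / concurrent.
#5 spans [7,9], #4 spans [6,10]
the intervals overlap in both directions

concurrent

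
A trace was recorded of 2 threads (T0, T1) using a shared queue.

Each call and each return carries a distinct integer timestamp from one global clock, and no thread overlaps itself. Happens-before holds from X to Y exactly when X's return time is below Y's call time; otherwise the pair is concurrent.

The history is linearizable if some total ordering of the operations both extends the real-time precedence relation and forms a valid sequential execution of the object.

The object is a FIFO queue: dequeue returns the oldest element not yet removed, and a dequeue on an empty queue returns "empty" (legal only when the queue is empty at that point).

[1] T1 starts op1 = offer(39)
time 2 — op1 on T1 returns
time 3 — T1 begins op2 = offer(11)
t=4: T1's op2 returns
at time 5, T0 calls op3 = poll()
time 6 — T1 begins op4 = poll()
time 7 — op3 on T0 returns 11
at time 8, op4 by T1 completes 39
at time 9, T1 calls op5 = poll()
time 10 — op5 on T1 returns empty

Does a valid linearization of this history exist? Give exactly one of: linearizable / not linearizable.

witness order: op1, op2, op4, op3, op5
1. op1 offer(39), leaving queue <39>
2. op2 offer(11), leaving queue <39,11>
3. op4 poll() → 39, leaving queue <11>
4. op3 poll() → 11, leaving queue <>
5. op5 poll() → empty, leaving queue <>

linearizable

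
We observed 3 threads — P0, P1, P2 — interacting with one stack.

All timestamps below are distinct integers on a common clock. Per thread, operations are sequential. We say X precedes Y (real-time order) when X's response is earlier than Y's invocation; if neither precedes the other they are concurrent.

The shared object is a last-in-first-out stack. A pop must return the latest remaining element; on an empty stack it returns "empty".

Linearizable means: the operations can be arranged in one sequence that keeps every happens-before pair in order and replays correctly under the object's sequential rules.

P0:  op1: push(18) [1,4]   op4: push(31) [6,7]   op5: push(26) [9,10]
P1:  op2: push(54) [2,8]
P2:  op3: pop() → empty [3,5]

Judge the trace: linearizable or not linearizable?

witness order: op3, op1, op2, op4, op5
1. op3 pop() → empty, leaving stack <>
2. op1 push(18), leaving stack <18>
3. op2 push(54), leaving stack <18,54>
4. op4 push(31), leaving stack <18,54,31>
5. op5 push(26), leaving stack <18,54,31,26>

linearizable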